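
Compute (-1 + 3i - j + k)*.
-1 - 3i + j - k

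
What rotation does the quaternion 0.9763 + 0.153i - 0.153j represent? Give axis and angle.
axis = (√2/2, -√2/2, 0), θ = 25°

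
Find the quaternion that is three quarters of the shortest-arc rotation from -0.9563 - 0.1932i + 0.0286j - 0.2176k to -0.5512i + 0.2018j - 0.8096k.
-0.3137 - 0.5345i + 0.1819j - 0.7634k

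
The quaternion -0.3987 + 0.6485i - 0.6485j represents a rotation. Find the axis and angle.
axis = (√2/2, -√2/2, 0), θ = 227°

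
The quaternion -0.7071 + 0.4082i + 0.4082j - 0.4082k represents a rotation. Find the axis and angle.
axis = (√3/3, √3/3, -√3/3), θ = 3π/2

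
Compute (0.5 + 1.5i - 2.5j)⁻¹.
0.0571 - 0.1714i + 0.2857j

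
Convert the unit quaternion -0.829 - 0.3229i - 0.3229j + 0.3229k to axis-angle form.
axis = (-√3/3, -√3/3, √3/3), θ = 292°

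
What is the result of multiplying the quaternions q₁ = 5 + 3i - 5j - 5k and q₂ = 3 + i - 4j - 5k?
-33 + 19i - 25j - 47k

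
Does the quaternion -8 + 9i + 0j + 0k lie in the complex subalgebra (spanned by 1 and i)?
Yes. The quaternion -8 + 9i has j- and k-coefficients y = z = 0, so it lies in the complex subalgebra spanned by 1 and i.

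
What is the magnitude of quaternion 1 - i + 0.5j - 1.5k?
2.121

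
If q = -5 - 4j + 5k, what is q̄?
-5 + 4j - 5k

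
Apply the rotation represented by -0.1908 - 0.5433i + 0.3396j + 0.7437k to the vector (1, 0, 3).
(-3.15, 0.241, -0.142)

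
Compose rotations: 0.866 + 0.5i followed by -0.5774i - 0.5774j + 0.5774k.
0.2887 - 0.5i - 0.2113j + 0.7887k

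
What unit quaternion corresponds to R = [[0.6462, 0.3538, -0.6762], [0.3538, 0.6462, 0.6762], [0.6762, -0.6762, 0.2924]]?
0.8039 - 0.4206i - 0.4206j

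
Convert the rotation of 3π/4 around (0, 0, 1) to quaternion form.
0.3827 + 0.9239k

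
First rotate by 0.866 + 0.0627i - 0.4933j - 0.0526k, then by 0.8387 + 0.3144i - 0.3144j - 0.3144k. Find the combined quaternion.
0.535 + 0.1863i - 0.6892j - 0.4518k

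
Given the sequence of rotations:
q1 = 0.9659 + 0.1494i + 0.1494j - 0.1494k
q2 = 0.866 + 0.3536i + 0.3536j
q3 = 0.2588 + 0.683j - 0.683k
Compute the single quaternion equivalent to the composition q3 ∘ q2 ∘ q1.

q2 · q1 = 0.7308 + 0.4181i + 0.5238j - 0.1294k
q3 · q2 · q1 = -0.257 + 0.3776i + 0.3491j - 0.8182k
-0.257 + 0.3776i + 0.3491j - 0.8182k


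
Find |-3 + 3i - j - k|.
√20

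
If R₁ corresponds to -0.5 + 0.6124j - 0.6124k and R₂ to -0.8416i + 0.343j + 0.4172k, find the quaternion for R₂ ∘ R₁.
0.0454 - 0.0447i - 0.6869j - 0.724k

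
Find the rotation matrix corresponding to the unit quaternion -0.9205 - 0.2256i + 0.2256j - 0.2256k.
[[0.7964, -0.5171, -0.3135], [0.3135, 0.7964, -0.5171], [0.5171, 0.3135, 0.7964]]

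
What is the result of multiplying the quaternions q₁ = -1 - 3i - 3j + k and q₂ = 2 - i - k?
-4 - 2i - 10j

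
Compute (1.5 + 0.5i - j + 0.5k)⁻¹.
0.4 - 0.1333i + 0.2667j - 0.1333k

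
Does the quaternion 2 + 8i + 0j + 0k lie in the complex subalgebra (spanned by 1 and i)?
Yes. The quaternion 2 + 8i has j- and k-coefficients y = z = 0, so it lies in the complex subalgebra spanned by 1 and i.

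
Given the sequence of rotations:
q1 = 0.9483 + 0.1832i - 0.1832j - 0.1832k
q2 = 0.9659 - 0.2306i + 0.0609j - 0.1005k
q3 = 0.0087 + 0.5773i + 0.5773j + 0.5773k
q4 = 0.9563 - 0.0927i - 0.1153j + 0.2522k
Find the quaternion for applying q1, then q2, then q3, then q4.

q2 · q1 = 0.951 - 0.0713i - 0.1799j - 0.2412k
q3 · q2 · q1 = 0.2925 + 0.513i + 0.6455j + 0.4842k
q4 · q3 · q2 · q1 = 0.2796 + 0.2448i + 0.7578j + 0.5361k
0.2796 + 0.2448i + 0.7578j + 0.5361k


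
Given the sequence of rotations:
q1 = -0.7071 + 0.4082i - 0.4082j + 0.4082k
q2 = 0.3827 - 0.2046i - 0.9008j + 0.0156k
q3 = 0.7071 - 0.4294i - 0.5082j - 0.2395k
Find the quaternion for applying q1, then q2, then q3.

q2 · q1 = -0.5612 - 0.0604i + 0.5706j + 0.5964k
q3 · q2 · q1 = 0.0101 + 0.0318i + 0.9592j + 0.2804k
0.0101 + 0.0318i + 0.9592j + 0.2804k


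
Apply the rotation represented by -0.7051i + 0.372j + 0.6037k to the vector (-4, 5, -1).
(-1.749, -1.967, 5.922)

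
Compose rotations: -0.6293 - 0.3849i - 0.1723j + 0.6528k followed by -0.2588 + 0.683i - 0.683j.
0.3081 - 0.7761i + 0.0285j - 0.5495k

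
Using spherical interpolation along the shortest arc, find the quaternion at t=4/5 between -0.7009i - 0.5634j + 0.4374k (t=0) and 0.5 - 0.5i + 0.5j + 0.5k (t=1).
0.4458 - 0.6309i + 0.2969j + 0.5613k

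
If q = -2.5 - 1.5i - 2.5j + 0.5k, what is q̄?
-2.5 + 1.5i + 2.5j - 0.5k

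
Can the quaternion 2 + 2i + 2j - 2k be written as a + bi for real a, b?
No. The quaternion 2 + 2i + 2j - 2k has j-coefficient y = 2 and k-coefficient z = -2, not both zero, so it does not lie in the complex subalgebra spanned by 1 and i.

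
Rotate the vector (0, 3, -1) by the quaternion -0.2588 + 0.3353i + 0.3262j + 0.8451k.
(1.571, -2.685, 0.571)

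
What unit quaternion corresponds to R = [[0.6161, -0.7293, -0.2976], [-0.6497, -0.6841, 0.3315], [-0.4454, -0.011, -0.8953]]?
-0.0958 + 0.8938i - 0.3857j - 0.2078k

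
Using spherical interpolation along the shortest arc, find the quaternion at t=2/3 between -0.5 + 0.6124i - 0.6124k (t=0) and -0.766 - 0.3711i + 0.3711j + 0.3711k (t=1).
0.4058 + 0.6072i - 0.313j - 0.6072k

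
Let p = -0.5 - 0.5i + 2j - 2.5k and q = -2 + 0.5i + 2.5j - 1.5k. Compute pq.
-7.5 + 4i - 7.25j + 3.5k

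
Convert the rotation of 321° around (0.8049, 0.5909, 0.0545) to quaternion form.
-0.9426 + 0.2687i + 0.1972j + 0.0182k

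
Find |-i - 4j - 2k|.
√21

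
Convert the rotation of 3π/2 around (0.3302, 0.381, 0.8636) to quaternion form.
-0.7071 + 0.2335i + 0.2694j + 0.6107k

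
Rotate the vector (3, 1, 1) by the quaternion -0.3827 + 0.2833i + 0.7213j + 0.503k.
(-1.113, 1.347, 2.819)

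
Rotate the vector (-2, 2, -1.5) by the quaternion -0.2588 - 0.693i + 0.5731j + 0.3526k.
(-0.235, 1.467, 2.836)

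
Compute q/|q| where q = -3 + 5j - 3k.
-0.4575 + 0.7625j - 0.4575k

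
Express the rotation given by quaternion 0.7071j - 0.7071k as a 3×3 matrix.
[[-1, 0, 0], [0, 0, -1], [0, -1, 0]]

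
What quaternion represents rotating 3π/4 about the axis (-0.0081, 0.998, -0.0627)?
0.3827 - 0.0075i + 0.922j - 0.0579k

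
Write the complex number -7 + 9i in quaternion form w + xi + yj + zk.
-7 + 9i + 0j + 0k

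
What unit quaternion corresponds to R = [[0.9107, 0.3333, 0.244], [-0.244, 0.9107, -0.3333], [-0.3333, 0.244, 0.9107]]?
0.9659 + 0.1494i + 0.1494j - 0.1494k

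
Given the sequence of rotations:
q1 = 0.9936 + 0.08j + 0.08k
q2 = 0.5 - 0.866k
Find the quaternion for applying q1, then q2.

q2 · q1 = 0.5661 + 0.0693i + 0.04j - 0.8205k
0.5661 + 0.0693i + 0.04j - 0.8205k


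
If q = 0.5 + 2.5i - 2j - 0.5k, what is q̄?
0.5 - 2.5i + 2j + 0.5k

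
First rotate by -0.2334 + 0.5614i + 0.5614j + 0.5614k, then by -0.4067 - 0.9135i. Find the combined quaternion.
0.6078 - 0.0151i + 0.2845j - 0.7412k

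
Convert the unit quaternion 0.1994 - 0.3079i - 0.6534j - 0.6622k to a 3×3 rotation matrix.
[[-0.7309, 0.6664, 0.1472], [0.1383, -0.0666, 0.9882], [0.6684, 0.7426, -0.0435]]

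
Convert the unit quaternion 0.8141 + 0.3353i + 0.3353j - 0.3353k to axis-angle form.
axis = (√3/3, √3/3, -√3/3), θ = 71°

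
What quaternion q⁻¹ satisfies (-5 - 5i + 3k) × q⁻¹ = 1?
-0.0847 + 0.0847i - 0.0508k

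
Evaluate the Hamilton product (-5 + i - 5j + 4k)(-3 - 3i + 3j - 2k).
41 + 10i - 10j - 14k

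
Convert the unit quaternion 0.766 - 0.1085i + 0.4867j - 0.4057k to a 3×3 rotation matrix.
[[0.1971, 0.5159, 0.8337], [-0.7271, 0.6473, -0.2287], [-0.6576, -0.5611, 0.5027]]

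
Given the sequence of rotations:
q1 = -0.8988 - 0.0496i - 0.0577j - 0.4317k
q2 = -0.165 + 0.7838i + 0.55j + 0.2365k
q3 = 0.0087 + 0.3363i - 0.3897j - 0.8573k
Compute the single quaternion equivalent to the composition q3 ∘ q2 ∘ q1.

q2 · q1 = 0.321 - 0.9201i - 0.1582j - 0.1593k
q3 · q2 · q1 = 0.114 + 0.0264i + 0.7159j - 0.6883k
0.114 + 0.0264i + 0.7159j - 0.6883k


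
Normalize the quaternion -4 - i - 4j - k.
-0.686 - 0.1715i - 0.686j - 0.1715k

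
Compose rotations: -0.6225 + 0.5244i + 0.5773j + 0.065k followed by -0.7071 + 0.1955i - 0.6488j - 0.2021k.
0.7253 - 0.418i - 0.123j + 0.5329k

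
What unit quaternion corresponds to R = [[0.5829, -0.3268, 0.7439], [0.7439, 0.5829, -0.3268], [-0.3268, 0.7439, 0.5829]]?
0.829 + 0.3229i + 0.3229j + 0.3229k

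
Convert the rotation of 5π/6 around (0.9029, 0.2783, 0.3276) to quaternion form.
0.2588 + 0.8721i + 0.2688j + 0.3164k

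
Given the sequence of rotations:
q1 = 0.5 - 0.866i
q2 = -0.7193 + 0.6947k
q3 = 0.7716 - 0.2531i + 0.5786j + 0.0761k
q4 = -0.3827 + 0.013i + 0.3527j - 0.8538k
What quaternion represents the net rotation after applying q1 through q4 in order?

q2 · q1 = -0.3597 + 0.6229i - 0.6016j + 0.3473k
q3 · q2 · q1 = 0.2018 + 0.8184i - 0.537j + 0.0325k
q4 · q3 · q2 · q1 = 0.1293 - 0.7576i - 0.4225j - 0.4804k
0.1293 - 0.7576i - 0.4225j - 0.4804k


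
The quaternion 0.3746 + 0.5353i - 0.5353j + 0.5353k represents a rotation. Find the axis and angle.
axis = (√3/3, -√3/3, √3/3), θ = 136°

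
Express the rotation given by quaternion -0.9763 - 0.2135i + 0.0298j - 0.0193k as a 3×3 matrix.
[[0.9975, -0.0504, -0.0499], [0.025, 0.9081, -0.418], [0.0664, 0.4157, 0.9071]]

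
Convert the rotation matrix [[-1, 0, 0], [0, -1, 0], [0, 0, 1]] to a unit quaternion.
k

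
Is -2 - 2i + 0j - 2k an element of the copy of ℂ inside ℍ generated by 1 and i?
No. The quaternion -2 - 2i - 2k has j-coefficient y = 0 and k-coefficient z = -2, not both zero, so it does not lie in the complex subalgebra spanned by 1 and i.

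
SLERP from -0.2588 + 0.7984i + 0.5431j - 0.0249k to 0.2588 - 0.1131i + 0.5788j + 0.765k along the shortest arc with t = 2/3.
0.0932 + 0.2772i + 0.729j + 0.6189k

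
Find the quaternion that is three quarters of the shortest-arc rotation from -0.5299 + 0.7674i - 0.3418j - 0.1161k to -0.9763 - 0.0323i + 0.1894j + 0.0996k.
-0.9751 + 0.2108i + 0.0515j + 0.0468k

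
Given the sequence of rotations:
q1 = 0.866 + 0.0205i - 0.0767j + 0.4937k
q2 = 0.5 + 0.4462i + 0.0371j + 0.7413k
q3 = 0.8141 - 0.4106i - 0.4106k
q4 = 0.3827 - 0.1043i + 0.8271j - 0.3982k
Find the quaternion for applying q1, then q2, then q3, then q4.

q2 · q1 = 0.0607 + 0.4718i - 0.2113j + 0.8538k
q3 · q2 · q1 = 0.5937 + 0.2724i - 0.0152j + 0.7569k
q4 · q3 · q2 · q1 = 0.5696 + 0.6623i + 0.4557j - 0.1705k
0.5696 + 0.6623i + 0.4557j - 0.1705k


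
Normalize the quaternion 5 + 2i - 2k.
0.8704 + 0.3482i - 0.3482k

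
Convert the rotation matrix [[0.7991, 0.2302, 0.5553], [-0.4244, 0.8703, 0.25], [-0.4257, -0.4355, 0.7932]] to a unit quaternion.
0.9304 - 0.1842i + 0.2636j - 0.1759k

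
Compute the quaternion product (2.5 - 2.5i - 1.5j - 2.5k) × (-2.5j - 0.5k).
-5 - 5.5i - 7.5j + 5k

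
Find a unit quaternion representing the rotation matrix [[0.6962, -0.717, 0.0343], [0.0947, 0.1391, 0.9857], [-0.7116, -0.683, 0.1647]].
0.7071 - 0.59i + 0.2637j + 0.287k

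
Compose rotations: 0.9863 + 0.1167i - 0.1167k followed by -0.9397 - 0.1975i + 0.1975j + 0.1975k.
-0.8807 - 0.3275i + 0.1948j + 0.2814k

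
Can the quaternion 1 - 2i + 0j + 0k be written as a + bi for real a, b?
Yes. The quaternion 1 - 2i has j- and k-coefficients y = z = 0, so it lies in the complex subalgebra spanned by 1 and i.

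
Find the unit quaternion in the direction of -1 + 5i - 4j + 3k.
-0.14 + 0.7001i - 0.5601j + 0.4201k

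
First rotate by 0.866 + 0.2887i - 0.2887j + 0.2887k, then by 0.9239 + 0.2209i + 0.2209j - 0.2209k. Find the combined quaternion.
0.8639 + 0.458i - 0.203j - 0.0521k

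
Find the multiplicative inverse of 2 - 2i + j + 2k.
0.1538 + 0.1538i - 0.0769j - 0.1538k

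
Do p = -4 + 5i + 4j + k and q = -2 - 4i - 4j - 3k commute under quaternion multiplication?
No: pq = 47 - 2i + 19j + 6k ≠ 47 + 14i - 3j + 14k = qp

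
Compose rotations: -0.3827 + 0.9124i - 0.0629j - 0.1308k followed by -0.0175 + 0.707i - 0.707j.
-0.6828 - 0.1941i + 0.3641j + 0.6029k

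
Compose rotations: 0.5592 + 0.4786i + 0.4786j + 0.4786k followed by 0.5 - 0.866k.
0.6941 + 0.6538i - 0.1752j - 0.245k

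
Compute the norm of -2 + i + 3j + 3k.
√23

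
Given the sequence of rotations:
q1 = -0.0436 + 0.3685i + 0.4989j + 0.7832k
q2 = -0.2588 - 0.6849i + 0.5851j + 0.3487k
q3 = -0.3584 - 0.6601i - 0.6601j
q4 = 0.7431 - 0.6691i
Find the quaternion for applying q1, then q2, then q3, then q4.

q2 · q1 = -0.3013 + 0.2188i + 0.5103j - 0.7752k
q3 · q2 · q1 = 0.5893 + 0.6322i - 0.4957j + 0.0854k
q4 · q3 · q2 · q1 = 0.8609 + 0.0755i - 0.3112j + 0.3951k
0.8609 + 0.0755i - 0.3112j + 0.3951k


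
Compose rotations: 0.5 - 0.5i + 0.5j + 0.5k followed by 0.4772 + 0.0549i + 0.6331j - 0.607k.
0.253 + 0.4089i + 0.8312j + 0.2791k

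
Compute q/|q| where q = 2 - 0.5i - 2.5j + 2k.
0.5252 - 0.1313i - 0.6565j + 0.5252k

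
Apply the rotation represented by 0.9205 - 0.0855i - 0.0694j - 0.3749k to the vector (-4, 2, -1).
(-1.369, 3.912, -1.954)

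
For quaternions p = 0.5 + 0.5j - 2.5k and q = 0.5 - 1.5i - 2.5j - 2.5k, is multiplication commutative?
No: pq = -4.75 - 8.25i + 2.75j - 1.75k ≠ -4.75 + 6.75i - 4.75j - 3.25k = qp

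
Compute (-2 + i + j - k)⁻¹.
-0.2857 - 0.1429i - 0.1429j + 0.1429k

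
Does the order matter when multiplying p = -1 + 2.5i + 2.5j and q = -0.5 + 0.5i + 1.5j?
Yes: pq = -4.5 - 1.75i - 2.75j + 2.5k ≠ -4.5 - 1.75i - 2.75j - 2.5k = qp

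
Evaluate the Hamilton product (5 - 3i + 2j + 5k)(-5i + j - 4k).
3 - 38i - 32j - 13k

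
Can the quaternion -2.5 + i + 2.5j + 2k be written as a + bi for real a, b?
No. The quaternion -2.5 + i + 2.5j + 2k has j-coefficient y = 2.5 and k-coefficient z = 2, not both zero, so it does not lie in the complex subalgebra spanned by 1 and i.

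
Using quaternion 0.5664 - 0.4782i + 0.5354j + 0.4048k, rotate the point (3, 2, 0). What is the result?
(-1.644, 0.269, -3.197)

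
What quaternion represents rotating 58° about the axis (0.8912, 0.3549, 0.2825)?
0.8746 + 0.4321i + 0.1721j + 0.137k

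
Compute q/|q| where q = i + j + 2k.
0.4082i + 0.4082j + 0.8165k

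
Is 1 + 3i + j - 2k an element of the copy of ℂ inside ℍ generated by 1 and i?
No. The quaternion 1 + 3i + j - 2k has j-coefficient y = 1 and k-coefficient z = -2, not both zero, so it does not lie in the complex subalgebra spanned by 1 and i.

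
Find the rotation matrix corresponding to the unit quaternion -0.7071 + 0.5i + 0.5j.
[[0.5, 0.5, -0.7071], [0.5, 0.5, 0.7071], [0.7071, -0.7071, 0]]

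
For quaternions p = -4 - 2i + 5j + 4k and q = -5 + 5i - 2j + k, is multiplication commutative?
No: pq = 36 + 3i + 5j - 45k ≠ 36 - 23i - 39j - 3k = qp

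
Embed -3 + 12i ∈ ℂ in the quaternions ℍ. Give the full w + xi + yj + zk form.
-3 + 12i + 0j + 0k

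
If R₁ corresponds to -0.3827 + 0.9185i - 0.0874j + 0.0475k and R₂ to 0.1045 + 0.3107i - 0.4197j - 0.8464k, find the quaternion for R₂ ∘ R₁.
-0.3218 - 0.1168i - 0.6407j + 0.6872k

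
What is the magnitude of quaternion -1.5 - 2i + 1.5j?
2.915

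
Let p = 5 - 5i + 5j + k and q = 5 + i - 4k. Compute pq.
34 - 40i + 6j - 20k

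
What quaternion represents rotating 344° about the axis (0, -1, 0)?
-0.9903 - 0.1392j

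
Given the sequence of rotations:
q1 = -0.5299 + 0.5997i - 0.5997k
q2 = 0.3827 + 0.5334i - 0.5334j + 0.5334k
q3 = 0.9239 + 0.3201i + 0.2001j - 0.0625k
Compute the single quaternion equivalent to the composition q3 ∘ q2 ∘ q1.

q2 · q1 = -0.2028 + 0.2667i + 0.9224j - 0.1923k
q3 · q2 · q1 = -0.4693 + 0.2007i + 0.8565j + 0.0769k
-0.4693 + 0.2007i + 0.8565j + 0.0769k


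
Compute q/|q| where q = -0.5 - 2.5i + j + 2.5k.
-0.1348 - 0.6742i + 0.2697j + 0.6742k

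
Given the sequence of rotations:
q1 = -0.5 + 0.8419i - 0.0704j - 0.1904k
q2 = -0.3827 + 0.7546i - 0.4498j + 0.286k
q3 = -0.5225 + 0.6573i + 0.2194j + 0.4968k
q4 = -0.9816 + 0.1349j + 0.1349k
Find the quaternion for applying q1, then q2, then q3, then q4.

q2 · q1 = -0.4212 - 0.5937i + 0.6363j + 0.2554k
q3 · q2 · q1 = 0.3438 - 0.2267i - 0.8877j + 0.2058k
q4 · q3 · q2 · q1 = -0.2455 + 0.37i + 0.8872j - 0.1251k
-0.2455 + 0.37i + 0.8872j - 0.1251k


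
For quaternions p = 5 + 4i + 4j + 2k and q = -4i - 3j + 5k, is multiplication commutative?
No: pq = 18 + 6i - 43j + 29k ≠ 18 - 46i + 13j + 21k = qp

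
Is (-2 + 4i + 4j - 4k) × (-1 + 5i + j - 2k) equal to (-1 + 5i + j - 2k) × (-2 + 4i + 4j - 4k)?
No: pq = -30 - 18i - 18j - 8k ≠ -30 - 10i + 6j + 24k = qp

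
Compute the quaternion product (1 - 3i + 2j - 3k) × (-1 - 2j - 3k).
-6 - 9i - 13j + 6k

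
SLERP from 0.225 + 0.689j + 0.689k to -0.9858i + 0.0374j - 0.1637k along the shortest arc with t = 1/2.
0.1526 + 0.6686i + 0.4419j + 0.5783k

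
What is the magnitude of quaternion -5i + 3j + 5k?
√59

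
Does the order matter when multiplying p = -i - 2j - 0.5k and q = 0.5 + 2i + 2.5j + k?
Yes: pq = 7.5 - 1.25i - j + 1.25k ≠ 7.5 + 0.25i - j - 1.75k = qp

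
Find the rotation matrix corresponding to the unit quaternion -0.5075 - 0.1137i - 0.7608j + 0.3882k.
[[-0.459, 0.567, 0.6839], [-0.221, 0.6727, -0.7061], [-0.8605, -0.4753, -0.1835]]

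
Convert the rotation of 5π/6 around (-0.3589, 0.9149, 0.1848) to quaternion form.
0.2588 - 0.3467i + 0.8837j + 0.1785k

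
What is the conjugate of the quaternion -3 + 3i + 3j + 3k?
-3 - 3i - 3j - 3k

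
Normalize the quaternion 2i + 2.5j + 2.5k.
0.4924i + 0.6155j + 0.6155k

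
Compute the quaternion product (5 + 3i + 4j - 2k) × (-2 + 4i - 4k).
-30 - 2i - 4j - 32k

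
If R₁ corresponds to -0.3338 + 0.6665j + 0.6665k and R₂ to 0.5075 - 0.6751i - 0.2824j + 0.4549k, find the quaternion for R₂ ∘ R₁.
-0.2844 - 0.2661i + 0.8825j - 0.2636k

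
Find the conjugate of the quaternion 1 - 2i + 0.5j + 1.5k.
1 + 2i - 0.5j - 1.5k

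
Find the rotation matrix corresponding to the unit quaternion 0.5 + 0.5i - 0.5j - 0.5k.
[[0, 0, -1], [-1, 0, 0], [0, 1, 0]]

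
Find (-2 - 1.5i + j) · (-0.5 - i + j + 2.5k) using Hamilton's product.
-1.5 + 5.25i + 1.25j - 5.5k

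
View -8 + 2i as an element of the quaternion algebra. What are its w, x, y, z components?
-8 + 2i + 0j + 0k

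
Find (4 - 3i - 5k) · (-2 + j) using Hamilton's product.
-8 + 11i + 4j + 7k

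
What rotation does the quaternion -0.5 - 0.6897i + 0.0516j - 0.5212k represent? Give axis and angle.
axis = (-0.7964, 0.0596, -0.6018), θ = 4π/3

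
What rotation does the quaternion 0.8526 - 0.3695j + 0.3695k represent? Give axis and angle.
axis = (0, -√2/2, √2/2), θ = 63°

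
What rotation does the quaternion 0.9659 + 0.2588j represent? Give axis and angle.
axis = (0, 1, 0), θ = π/6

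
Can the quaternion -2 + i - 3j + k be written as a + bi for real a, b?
No. The quaternion -2 + i - 3j + k has j-coefficient y = -3 and k-coefficient z = 1, not both zero, so it does not lie in the complex subalgebra spanned by 1 and i.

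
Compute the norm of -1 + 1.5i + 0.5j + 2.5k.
3.122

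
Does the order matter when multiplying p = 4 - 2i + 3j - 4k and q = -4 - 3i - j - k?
Yes: pq = -23 - 11i - 6j + 23k ≠ -23 + 3i - 26j + k = qp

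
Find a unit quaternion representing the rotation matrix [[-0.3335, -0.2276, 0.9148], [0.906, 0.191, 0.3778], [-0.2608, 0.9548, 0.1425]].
0.5 + 0.2885i + 0.5878j + 0.5668k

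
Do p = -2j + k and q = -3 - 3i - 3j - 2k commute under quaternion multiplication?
No: pq = -4 + 7i + 3j - 9k ≠ -4 - 7i + 9j + 3k = qp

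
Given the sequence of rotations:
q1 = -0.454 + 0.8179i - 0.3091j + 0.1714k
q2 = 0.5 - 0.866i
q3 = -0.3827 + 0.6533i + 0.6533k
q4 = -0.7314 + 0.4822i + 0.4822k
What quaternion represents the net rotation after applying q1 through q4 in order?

q2 · q1 = 0.4813 + 0.8021i - 0.0061j + 0.3534k
q3 · q2 · q1 = -0.9391 + 0.0115i + 0.2955j + 0.1752k
q4 · q3 · q2 · q1 = 0.5968 - 0.6037i - 0.2951j - 0.4385k
0.5968 - 0.6037i - 0.2951j - 0.4385k


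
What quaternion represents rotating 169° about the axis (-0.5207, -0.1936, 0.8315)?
0.0958 - 0.5183i - 0.1927j + 0.8277k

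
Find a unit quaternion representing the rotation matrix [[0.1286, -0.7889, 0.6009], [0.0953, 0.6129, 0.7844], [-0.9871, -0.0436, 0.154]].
0.6884 - 0.3007i + 0.5767j + 0.3211k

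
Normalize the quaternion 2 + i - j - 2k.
0.6325 + 0.3162i - 0.3162j - 0.6325k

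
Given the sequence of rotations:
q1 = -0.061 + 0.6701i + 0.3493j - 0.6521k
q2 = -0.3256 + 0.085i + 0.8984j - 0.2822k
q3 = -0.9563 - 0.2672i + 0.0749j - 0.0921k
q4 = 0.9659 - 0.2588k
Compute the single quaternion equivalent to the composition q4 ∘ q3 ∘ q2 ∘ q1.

q2 · q1 = -0.5349 - 0.7106i - 0.3022j - 0.3428k
q3 · q2 · q1 = 0.3127 + 0.769i + 0.2228j + 0.5111k
q4 · q3 · q2 · q1 = 0.4343 + 0.8004i + 0.0162j + 0.4127k
0.4343 + 0.8004i + 0.0162j + 0.4127k


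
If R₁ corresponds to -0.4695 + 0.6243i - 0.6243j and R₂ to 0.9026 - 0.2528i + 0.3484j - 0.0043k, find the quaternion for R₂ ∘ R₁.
-0.0484 + 0.6795i - 0.7298j - 0.0577k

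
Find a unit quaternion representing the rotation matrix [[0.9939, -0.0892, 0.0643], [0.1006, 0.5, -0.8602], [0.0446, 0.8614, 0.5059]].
0.866 + 0.497i + 0.0057j + 0.0548k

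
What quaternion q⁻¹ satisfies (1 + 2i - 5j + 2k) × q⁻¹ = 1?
0.0294 - 0.0588i + 0.1471j - 0.0588k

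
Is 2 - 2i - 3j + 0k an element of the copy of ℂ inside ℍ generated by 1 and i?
No. The quaternion 2 - 2i - 3j has j-coefficient y = -3 and k-coefficient z = 0, not both zero, so it does not lie in the complex subalgebra spanned by 1 and i.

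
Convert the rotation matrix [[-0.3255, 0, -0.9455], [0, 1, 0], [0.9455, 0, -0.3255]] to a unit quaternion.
0.5807 - 0.8141j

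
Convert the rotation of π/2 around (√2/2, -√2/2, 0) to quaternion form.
0.7071 + 0.5i - 0.5j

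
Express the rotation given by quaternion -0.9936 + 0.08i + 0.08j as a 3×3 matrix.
[[0.9872, 0.0128, -0.159], [0.0128, 0.9872, 0.159], [0.159, -0.159, 0.9744]]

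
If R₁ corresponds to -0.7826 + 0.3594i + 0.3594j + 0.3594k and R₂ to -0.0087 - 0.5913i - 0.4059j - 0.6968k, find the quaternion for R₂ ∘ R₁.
0.6156 + 0.5642i + 0.2766j + 0.4756k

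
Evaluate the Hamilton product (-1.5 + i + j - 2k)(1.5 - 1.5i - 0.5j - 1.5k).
-3.25 + 1.25i + 6.75j + 0.25k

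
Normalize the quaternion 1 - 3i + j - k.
0.2887 - 0.866i + 0.2887j - 0.2887k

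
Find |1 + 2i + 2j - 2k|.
√13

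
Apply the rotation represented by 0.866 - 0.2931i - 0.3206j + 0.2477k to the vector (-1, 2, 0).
(-1.154, 0.794, -1.743)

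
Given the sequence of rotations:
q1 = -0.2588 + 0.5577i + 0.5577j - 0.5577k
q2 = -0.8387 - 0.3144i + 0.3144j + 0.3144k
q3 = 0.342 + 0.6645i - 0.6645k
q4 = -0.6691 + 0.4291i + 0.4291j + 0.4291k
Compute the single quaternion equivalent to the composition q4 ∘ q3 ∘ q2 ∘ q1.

q2 · q1 = 0.3924 - 0.7371i - 0.5491j + 0.0357k
q3 · q2 · q1 = 0.6477 - 0.3562i + 0.2783j - 0.6134k
q4 · q3 · q2 · q1 = -0.1367 + 0.1336i + 0.2021j + 0.9606k
-0.1367 + 0.1336i + 0.2021j + 0.9606k


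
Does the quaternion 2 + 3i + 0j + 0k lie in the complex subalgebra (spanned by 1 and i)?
Yes. The quaternion 2 + 3i has j- and k-coefficients y = z = 0, so it lies in the complex subalgebra spanned by 1 and i.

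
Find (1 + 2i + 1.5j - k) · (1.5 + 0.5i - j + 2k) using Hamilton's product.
4 + 5.5i - 3.25j - 2.25k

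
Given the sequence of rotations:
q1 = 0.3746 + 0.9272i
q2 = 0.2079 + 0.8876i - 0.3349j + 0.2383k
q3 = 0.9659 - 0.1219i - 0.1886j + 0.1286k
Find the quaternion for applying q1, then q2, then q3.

q2 · q1 = -0.7451 + 0.5253i + 0.0955j + 0.3998k
q3 · q2 · q1 = -0.6891 + 0.5105i + 0.3491j + 0.3778k
-0.6891 + 0.5105i + 0.3491j + 0.3778k


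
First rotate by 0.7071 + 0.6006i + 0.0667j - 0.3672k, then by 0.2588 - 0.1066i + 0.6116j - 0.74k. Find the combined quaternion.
-0.0655 - 0.0952i - 0.0339j - 0.9927k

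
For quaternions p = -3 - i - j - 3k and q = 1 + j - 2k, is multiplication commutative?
No: pq = -8 + 4i - 6j + 2k ≠ -8 - 6i - 2j + 4k = qp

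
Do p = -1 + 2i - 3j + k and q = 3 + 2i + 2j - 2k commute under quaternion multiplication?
No: pq = 1 + 8i - 5j + 15k ≠ 1 - 17j - 5k = qp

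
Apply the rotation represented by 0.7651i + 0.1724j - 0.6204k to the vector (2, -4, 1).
(-1.663, 4.076, -1.273)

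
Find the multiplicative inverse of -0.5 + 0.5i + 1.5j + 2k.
-0.0741 - 0.0741i - 0.2222j - 0.2963k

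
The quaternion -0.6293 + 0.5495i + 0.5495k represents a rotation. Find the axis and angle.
axis = (√2/2, 0, √2/2), θ = 258°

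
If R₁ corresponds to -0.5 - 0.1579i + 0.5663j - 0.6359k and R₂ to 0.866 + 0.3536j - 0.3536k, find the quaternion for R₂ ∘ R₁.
-0.8581 - 0.1614i + 0.3694j - 0.3181k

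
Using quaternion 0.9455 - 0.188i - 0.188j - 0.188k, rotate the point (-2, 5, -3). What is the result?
(1.268, 3.584, -4.852)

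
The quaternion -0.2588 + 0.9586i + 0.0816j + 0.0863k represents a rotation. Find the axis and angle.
axis = (0.9924, 0.0845, 0.0893), θ = 7π/6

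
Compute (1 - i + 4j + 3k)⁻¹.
0.037 + 0.037i - 0.1481j - 0.1111k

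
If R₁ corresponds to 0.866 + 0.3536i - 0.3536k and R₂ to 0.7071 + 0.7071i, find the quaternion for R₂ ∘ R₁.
0.3623 + 0.8624i + 0.25j - 0.25k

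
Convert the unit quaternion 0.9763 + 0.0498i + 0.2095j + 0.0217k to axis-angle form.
axis = (0.2301, 0.968, 0.1003), θ = 25°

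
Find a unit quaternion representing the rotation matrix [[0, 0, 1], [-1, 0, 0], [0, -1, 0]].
-0.5 + 0.5i - 0.5j + 0.5k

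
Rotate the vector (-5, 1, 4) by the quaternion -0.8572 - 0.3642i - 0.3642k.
(-3.237, -5.15, 2.237)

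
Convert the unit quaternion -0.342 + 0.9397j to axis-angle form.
axis = (0, 1, 0), θ = 220°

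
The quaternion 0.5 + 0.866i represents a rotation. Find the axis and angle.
axis = (1, 0, 0), θ = 2π/3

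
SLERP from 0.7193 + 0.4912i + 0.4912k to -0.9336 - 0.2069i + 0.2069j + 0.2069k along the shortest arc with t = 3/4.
0.9392 + 0.3009i - 0.1636j - 0.0263k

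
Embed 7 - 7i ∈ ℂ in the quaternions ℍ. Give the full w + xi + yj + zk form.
7 - 7i + 0j + 0k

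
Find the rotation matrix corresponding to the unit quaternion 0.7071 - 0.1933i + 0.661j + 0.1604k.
[[0.0747, -0.4824, 0.8728], [-0.0287, 0.8738, 0.4854], [-0.9968, -0.0613, 0.0514]]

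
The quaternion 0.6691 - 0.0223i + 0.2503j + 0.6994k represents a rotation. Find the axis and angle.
axis = (-0.03, 0.3368, 0.9411), θ = 96°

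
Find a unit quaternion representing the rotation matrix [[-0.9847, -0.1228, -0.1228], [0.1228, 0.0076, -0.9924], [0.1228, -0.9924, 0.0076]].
0.0872 - 0.7044j + 0.7044k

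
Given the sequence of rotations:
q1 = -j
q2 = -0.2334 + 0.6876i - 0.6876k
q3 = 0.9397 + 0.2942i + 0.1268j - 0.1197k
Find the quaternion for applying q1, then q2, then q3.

q2 · q1 = -0.6876i + 0.2334j - 0.6876k
q3 · q2 · q1 = 0.0904 - 0.7054i + 0.5039j - 0.4903k
0.0904 - 0.7054i + 0.5039j - 0.4903k


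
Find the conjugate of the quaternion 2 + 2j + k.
2 - 2j - k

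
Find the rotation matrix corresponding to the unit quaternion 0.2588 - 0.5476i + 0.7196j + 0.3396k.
[[-0.2663, -0.9639, 0.0005], [-0.6123, 0.1696, 0.7722], [-0.7444, 0.2053, -0.6354]]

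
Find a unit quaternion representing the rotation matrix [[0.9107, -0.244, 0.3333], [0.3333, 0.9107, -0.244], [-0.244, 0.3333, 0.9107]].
0.9659 + 0.1494i + 0.1494j + 0.1494k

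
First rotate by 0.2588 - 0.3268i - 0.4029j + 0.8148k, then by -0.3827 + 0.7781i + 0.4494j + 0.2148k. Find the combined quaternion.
0.1613 + 0.7792i - 0.4337j - 0.4229k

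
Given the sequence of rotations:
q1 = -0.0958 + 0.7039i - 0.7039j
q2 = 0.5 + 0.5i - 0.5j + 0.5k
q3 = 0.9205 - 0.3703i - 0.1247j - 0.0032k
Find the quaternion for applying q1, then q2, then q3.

q2 · q1 = -0.7518 + 0.656i + 0.0479j - 0.0479k
q3 · q2 · q1 = -0.4433 + 0.8884i + 0.118j + 0.0224k
-0.4433 + 0.8884i + 0.118j + 0.0224k


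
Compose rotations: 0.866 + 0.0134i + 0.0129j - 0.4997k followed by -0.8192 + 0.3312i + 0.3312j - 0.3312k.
-0.8836 + 0.1146i + 0.4373j + 0.1224k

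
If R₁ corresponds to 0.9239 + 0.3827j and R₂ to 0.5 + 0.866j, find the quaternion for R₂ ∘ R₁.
0.1305 + 0.9914j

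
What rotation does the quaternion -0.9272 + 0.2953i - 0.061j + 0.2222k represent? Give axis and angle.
axis = (0.7884, -0.1629, 0.5932), θ = 316°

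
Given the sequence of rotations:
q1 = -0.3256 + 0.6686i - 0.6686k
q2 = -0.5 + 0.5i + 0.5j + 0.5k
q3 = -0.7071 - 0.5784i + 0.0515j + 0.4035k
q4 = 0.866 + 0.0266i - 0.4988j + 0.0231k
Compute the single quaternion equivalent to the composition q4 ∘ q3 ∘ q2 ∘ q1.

q2 · q1 = 0.1628 - 0.8314i + 0.5058j - 0.1628k
q3 · q2 · q1 = -0.5564 + 0.2812i - 0.7789j - 0.0689k
q4 · q3 · q2 · q1 = -0.8762 + 0.2811i - 0.3887j + 0.047k
-0.8762 + 0.2811i - 0.3887j + 0.047k


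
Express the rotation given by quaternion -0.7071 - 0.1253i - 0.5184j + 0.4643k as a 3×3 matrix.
[[0.0314, 0.7865, 0.6168], [-0.5267, 0.5375, -0.6586], [-0.8495, -0.3042, 0.4311]]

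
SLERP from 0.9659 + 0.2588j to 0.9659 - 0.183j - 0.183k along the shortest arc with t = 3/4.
0.9875 - 0.0725j - 0.1396k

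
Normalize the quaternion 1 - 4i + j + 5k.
0.1525 - 0.61i + 0.1525j + 0.7625k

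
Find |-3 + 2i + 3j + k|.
√23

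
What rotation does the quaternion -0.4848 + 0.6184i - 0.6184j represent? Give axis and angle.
axis = (√2/2, -√2/2, 0), θ = 238°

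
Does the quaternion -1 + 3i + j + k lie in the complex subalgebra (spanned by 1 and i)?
No. The quaternion -1 + 3i + j + k has j-coefficient y = 1 and k-coefficient z = 1, not both zero, so it does not lie in the complex subalgebra spanned by 1 and i.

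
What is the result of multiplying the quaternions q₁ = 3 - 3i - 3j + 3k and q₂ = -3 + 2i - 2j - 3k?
30i - 6k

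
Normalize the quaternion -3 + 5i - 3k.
-0.4575 + 0.7625i - 0.4575k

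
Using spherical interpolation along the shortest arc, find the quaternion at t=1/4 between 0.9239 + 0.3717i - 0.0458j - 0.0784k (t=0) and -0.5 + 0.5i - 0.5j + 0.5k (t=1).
0.9527 + 0.1537i + 0.1246j - 0.2307k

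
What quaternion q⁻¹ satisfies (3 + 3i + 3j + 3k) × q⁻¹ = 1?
0.0833 - 0.0833i - 0.0833j - 0.0833k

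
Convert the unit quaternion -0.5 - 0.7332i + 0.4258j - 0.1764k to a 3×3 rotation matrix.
[[0.5752, -0.8008, -0.1671], [-0.448, -0.1374, -0.8834], [0.6845, 0.583, -0.4378]]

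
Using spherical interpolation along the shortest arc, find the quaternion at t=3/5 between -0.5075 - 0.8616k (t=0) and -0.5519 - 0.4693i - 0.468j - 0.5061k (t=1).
-0.5747 - 0.3006i - 0.2998j - 0.6996k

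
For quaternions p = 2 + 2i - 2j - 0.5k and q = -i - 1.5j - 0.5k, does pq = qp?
No: pq = -1.25 - 1.75i - 1.5j - 6k ≠ -1.25 - 2.25i - 4.5j + 4k = qp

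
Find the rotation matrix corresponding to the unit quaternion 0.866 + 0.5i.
[[1, 0, 0], [0, 0.5, -0.866], [0, 0.866, 0.5]]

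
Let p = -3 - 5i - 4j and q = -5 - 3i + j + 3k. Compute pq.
4 + 22i + 32j - 26k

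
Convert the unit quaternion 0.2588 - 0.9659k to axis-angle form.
axis = (0, 0, -1), θ = 5π/6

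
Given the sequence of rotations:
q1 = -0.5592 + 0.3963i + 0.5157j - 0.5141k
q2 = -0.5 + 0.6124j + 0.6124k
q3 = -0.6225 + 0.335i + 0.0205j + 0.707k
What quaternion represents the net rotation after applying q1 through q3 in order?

q2 · q1 = 0.2786 - 0.8288i - 0.3576j - 0.3281k
q3 · q2 · q1 = 0.3435 + 0.8554i - 0.2477j + 0.2984k
0.3435 + 0.8554i - 0.2477j + 0.2984k


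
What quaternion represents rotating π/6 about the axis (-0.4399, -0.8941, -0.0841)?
0.9659 - 0.1139i - 0.2314j - 0.0218k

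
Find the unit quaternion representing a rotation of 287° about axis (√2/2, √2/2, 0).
-0.8039 + 0.4206i + 0.4206j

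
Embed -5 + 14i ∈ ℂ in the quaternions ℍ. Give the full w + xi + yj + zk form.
-5 + 14i + 0j + 0k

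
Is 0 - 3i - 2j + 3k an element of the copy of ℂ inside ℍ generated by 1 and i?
No. The quaternion -3i - 2j + 3k has j-coefficient y = -2 and k-coefficient z = 3, not both zero, so it does not lie in the complex subalgebra spanned by 1 and i.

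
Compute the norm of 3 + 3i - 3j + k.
√28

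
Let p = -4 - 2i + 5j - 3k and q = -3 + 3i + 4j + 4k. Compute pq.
10 + 26i - 32j - 30k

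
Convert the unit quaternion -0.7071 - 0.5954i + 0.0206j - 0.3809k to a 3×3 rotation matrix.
[[0.709, -0.5632, 0.4244], [0.5141, 0.0008, -0.8577], [0.4827, 0.8263, 0.2901]]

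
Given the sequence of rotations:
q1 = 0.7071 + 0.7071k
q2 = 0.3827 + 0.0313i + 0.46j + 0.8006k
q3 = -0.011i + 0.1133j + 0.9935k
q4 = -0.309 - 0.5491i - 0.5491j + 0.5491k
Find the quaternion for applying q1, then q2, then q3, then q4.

q2 · q1 = -0.2955 + 0.3474i + 0.3031j + 0.8367k
q3 · q2 · q1 = -0.8618 - 0.2031i + 0.3209j - 0.3363k
q4 · q3 · q2 · q1 = 0.5156 + 0.5444i + 0.0779j - 0.657k
0.5156 + 0.5444i + 0.0779j - 0.657k


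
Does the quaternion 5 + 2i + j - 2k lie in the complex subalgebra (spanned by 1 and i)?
No. The quaternion 5 + 2i + j - 2k has j-coefficient y = 1 and k-coefficient z = -2, not both zero, so it does not lie in the complex subalgebra spanned by 1 and i.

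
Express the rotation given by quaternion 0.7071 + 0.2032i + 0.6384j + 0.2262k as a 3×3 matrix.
[[0.0826, -0.0604, 0.9948], [0.5793, 0.8151, 0.0014], [-0.8109, 0.5762, 0.1023]]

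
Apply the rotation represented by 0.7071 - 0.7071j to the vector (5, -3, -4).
(4, -3, 5)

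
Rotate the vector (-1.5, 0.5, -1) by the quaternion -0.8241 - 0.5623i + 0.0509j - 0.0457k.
(-1.52, 1.086, -0.104)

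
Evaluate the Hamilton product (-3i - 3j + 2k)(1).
-3i - 3j + 2k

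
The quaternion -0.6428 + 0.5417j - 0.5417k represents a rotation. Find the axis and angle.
axis = (0, √2/2, -√2/2), θ = 260°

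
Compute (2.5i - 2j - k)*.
-2.5i + 2j + k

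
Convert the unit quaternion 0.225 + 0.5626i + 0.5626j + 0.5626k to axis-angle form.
axis = (√3/3, √3/3, √3/3), θ = 154°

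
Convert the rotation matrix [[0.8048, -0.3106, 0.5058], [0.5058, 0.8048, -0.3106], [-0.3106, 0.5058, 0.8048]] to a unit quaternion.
0.9239 + 0.2209i + 0.2209j + 0.2209k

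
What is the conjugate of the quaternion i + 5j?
-i - 5j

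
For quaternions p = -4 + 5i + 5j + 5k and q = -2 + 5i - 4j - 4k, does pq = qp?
No: pq = 23 - 30i + 51j - 39k ≠ 23 - 30i - 39j + 51k = qp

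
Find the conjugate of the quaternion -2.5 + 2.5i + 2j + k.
-2.5 - 2.5i - 2j - k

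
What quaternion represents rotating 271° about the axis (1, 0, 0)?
-0.7133 + 0.7009i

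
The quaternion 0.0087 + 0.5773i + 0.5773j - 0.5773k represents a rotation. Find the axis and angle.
axis = (√3/3, √3/3, -√3/3), θ = 179°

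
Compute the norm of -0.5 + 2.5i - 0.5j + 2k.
3.279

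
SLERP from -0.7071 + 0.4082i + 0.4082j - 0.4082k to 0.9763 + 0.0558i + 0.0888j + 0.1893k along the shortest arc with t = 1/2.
-0.9107 + 0.1906i + 0.1728j - 0.3232k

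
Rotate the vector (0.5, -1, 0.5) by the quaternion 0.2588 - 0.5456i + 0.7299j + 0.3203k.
(0.841, -0.14, -0.879)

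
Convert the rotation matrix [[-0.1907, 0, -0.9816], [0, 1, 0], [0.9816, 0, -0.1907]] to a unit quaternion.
0.6361 - 0.7716j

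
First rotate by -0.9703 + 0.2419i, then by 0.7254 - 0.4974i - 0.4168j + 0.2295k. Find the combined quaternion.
-0.5835 + 0.6581i + 0.4599j - 0.1219k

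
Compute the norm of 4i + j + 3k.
√26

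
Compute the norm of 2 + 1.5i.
2.5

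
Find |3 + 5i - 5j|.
√59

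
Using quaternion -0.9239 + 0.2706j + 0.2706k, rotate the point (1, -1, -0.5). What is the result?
(0.457, -1.427, -0.073)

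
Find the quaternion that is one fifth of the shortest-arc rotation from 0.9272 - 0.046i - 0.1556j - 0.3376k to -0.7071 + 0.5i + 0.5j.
0.919 - 0.1466i - 0.2371j - 0.2787k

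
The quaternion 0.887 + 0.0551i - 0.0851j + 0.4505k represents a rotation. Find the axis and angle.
axis = (0.1193, -0.1843, 0.9756), θ = 55°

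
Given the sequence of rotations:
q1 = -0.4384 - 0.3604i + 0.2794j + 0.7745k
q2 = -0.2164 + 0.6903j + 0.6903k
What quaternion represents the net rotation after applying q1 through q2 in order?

q2 · q1 = -0.6326 + 0.4198i - 0.6119j - 0.2214k
-0.6326 + 0.4198i - 0.6119j - 0.2214k


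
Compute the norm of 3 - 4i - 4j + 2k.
√45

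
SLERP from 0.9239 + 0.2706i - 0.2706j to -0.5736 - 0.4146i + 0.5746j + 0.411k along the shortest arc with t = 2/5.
0.8237 + 0.346i - 0.4139j - 0.1745k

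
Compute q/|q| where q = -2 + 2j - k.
-0.6667 + 0.6667j - 0.3333k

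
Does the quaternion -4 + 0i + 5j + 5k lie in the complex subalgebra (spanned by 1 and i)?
No. The quaternion -4 + 5j + 5k has j-coefficient y = 5 and k-coefficient z = 5, not both zero, so it does not lie in the complex subalgebra spanned by 1 and i.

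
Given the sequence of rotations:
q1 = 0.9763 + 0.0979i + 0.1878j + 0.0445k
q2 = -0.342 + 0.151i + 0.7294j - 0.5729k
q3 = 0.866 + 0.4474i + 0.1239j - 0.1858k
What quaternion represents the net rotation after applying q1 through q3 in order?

q2 · q1 = -0.4602 + 0.254i + 0.5851j - 0.6176k
q3 · q2 · q1 = -0.6994 + 0.0463i + 0.6788j - 0.219k
-0.6994 + 0.0463i + 0.6788j - 0.219k


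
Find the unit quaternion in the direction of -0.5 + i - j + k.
-0.2774 + 0.5547i - 0.5547j + 0.5547k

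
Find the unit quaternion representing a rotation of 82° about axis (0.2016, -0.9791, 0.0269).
0.7547 + 0.1323i - 0.6423j + 0.0176k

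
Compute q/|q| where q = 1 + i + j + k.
0.5 + 0.5i + 0.5j + 0.5k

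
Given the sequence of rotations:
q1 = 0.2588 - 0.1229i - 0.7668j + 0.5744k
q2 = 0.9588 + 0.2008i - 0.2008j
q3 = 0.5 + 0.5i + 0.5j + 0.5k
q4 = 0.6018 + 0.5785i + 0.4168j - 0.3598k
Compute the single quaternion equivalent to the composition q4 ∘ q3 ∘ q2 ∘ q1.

q2 · q1 = 0.1188 - 0.1812i - 0.9025j + 0.3721k
q3 · q2 · q1 = 0.4152 + 0.6061i - 0.6685j - 0.1152k
q4 · q3 · q2 · q1 = 0.1364 + 0.3164i - 0.3807j - 0.8581k
0.1364 + 0.3164i - 0.3807j - 0.8581k


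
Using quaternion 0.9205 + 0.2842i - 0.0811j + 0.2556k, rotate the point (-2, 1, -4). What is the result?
(-2.213, 2.118, -3.409)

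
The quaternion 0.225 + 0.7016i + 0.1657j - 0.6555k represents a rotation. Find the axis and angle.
axis = (0.7201, 0.1701, -0.6727), θ = 154°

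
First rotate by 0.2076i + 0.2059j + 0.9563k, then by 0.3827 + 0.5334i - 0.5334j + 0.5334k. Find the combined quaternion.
-0.511 - 0.5405i - 0.3206j + 0.5865k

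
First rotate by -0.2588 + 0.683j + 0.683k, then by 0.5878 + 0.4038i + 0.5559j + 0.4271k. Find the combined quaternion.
-0.8235 - 0.0165i - 0.0182j + 0.5667k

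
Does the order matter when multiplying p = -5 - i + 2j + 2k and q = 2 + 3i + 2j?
Yes: pq = -11 - 21i - 4k ≠ -11 - 13i - 12j + 12k = qp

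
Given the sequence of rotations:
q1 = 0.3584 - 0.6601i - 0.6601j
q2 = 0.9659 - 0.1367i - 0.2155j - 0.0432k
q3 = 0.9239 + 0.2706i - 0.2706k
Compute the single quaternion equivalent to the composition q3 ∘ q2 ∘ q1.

q2 · q1 = 0.1137 - 0.7151i - 0.6863j - 0.0675k
q3 · q2 · q1 = 0.2803 - 0.8156i - 0.4223j - 0.2788k
0.2803 - 0.8156i - 0.4223j - 0.2788k
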